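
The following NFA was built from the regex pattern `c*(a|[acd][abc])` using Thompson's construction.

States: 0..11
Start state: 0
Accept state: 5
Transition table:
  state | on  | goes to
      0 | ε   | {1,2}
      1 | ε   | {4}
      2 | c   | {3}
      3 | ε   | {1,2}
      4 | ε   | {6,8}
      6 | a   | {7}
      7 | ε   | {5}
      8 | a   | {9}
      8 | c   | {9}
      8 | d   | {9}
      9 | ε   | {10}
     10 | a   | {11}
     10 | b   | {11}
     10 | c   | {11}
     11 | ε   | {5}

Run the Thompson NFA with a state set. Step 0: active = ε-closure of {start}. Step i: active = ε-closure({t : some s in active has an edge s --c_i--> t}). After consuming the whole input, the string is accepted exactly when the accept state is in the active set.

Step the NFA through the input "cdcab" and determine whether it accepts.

start: ε-closure({0}) = {0,1,2,4,6,8}
'c' @ 1: {1,2,3,4,6,8,9,10}
'd' @ 2: {9,10}
'c' @ 3: {5,11}  [accepting]
'a' @ 4: {}  — dead — no transitions
rest 'b' ignored (set empty)
end set {} — state 5 not in

Answer: REJECT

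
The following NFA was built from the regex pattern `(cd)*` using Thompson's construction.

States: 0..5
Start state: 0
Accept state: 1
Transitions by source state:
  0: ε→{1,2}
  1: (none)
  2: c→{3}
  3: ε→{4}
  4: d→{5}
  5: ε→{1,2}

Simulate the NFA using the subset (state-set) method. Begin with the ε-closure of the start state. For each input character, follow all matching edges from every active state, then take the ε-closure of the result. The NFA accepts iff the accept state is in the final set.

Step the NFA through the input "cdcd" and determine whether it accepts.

initial (ε-close {0}): {0,1,2}
'c' @ 1: {3,4}
'd' @ 2: {1,2,5}  (accept∈set)
'c' @ 3: {3,4}
'd' @ 4: {1,2,5}  (accept∈set)
final: {1,2,5}; accept 1 in set

Answer: ACCEPT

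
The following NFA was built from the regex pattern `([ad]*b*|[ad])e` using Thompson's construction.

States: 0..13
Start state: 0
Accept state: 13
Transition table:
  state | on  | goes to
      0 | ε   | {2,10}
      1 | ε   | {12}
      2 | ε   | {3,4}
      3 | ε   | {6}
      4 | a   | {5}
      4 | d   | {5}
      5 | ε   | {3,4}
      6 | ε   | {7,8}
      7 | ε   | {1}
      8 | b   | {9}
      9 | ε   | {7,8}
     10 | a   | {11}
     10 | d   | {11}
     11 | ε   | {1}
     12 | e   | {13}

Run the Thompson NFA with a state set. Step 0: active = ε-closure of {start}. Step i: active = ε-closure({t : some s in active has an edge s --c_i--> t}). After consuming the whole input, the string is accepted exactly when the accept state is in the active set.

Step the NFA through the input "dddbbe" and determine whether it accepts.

start: ε-closure({0}) = {0,1,2,3,4,6,7,8,10,12}
'd' @ 1: {1,3,4,5,6,7,8,11,12}
'd' @ 2: {1,3,4,5,6,7,8,12}
'd' @ 3: {1,3,4,5,6,7,8,12}
'b' @ 4: {1,7,8,9,12}
'b' @ 5: {1,7,8,9,12}
'e' @ 6: {13}  (accept∈set)
after full input: {13}  (accept=13 in)

Answer: ACCEPT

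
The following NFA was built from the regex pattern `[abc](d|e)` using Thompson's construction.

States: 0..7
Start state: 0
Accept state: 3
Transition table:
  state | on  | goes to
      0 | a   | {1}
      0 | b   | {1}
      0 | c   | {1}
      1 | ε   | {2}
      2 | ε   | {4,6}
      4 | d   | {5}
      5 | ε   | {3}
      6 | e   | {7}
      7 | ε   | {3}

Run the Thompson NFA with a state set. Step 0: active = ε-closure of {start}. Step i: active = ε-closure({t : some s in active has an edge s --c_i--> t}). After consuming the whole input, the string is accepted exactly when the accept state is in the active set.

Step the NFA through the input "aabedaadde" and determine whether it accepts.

Answer: REJECT

Steps:
S₀ = ε-closure({0}) = {0}
'a' @ 1: {1,2,4,6}
'a' @ 2: {}  — no active states
rest 'bedaadde' ignored (set empty)
final: {}; accept 3 not in set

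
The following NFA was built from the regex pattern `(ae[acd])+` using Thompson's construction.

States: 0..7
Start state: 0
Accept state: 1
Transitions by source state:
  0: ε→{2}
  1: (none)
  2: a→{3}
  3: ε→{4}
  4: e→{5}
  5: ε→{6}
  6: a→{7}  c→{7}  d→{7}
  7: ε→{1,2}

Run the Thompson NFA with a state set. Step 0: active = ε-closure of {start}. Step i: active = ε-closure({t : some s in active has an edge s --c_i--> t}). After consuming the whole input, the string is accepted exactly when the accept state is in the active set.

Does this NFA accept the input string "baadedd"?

start: ε-closure({0}) = {0,2}
'b' @ 1: {}  — state set empty
rest 'aadedd' ignored (set empty)
after full input: {}  (accept=1 not in)

Answer: REJECT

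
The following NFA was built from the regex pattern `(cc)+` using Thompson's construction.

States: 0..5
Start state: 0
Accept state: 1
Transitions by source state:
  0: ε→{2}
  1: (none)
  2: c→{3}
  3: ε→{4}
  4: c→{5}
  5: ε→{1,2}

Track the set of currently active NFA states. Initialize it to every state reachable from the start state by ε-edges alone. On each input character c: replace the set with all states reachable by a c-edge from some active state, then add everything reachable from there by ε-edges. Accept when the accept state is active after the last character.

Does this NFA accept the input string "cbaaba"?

start: ε-closure({0}) = {0,2}
'c' @ 1: {3,4}
'b' @ 2: {}  — no active states
rest 'aaba' ignored (set empty)
end set {} — state 1 not in

Answer: REJECT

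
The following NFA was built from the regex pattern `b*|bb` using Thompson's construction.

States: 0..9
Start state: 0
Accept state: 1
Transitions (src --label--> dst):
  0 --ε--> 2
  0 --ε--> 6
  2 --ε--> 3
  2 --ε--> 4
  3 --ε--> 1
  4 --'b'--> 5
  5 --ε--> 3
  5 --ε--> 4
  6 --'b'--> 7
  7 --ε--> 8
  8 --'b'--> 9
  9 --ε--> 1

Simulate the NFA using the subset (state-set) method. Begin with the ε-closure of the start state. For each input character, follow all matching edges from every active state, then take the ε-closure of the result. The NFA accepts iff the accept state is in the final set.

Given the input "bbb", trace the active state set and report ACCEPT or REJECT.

Answer: ACCEPT

Trace:
S₀ = ε-closure({0}) = {0,1,2,3,4,6}
'b' @ 1: {1,3,4,5,7,8}  [accepting]
'b' @ 2: {1,3,4,5,9}  [accepting]
'b' @ 3: {1,3,4,5}  [accepting]
after full input: {1,3,4,5}  (accept=1 in)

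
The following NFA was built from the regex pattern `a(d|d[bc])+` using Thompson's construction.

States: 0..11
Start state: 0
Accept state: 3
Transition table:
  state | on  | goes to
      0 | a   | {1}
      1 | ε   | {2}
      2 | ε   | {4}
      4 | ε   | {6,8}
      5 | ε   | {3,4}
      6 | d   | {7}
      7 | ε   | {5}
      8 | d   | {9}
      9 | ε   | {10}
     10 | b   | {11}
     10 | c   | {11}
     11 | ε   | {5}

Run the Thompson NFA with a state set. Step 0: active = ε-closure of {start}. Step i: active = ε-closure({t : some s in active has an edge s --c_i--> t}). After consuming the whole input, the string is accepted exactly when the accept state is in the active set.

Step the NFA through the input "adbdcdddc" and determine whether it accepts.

Answer: ACCEPT

Trace:
S₀ = ε-closure({0}) = {0}
'a' @ 1: {1,2,4,6,8}
'd' @ 2: {3,4,5,6,7,8,9,10}  (accept∈set)
'b' @ 3: {3,4,5,6,8,11}  (accept∈set)
'd' @ 4: {3,4,5,6,7,8,9,10}  (accept∈set)
'c' @ 5: {3,4,5,6,8,11}  (accept∈set)
'd' @ 6: {3,4,5,6,7,8,9,10}  (accept∈set)
'd' @ 7: {3,4,5,6,7,8,9,10}  (accept∈set)
'd' @ 8: {3,4,5,6,7,8,9,10}  (accept∈set)
'c' @ 9: {3,4,5,6,8,11}  (accept∈set)
after full input: {3,4,5,6,8,11}  (accept=3 in)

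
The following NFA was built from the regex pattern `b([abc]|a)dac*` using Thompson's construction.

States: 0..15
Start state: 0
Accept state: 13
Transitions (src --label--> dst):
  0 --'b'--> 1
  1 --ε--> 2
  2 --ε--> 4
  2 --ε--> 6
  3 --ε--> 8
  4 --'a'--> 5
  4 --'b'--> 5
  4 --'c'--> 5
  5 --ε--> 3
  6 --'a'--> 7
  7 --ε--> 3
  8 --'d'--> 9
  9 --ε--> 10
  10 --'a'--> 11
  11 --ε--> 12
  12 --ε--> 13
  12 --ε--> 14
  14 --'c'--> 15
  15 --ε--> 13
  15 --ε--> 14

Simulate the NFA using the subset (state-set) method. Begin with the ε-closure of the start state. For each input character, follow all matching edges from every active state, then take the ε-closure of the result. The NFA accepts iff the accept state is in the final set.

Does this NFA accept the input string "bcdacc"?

Answer: ACCEPT

Derivation:
start: ε-closure({0}) = {0}
'b' @ 1: {1,2,4,6}
'c' @ 2: {3,5,8}
'd' @ 3: {9,10}
'a' @ 4: {11,12,13,14}  ✓accept
'c' @ 5: {13,14,15}  ✓accept
'c' @ 6: {13,14,15}  ✓accept
end set {13,14,15} — state 13 in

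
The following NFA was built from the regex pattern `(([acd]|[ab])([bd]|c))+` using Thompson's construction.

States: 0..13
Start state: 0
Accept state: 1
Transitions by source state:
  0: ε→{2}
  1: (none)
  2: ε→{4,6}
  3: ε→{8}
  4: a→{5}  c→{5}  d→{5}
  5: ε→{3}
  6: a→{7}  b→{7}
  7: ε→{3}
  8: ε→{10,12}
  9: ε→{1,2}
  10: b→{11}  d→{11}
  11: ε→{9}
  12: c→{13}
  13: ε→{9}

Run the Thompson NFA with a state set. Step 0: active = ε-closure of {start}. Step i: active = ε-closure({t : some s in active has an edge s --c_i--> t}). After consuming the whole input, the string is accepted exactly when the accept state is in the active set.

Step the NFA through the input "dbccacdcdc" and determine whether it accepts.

initial (ε-close {0}): {0,2,4,6}
'd' @ 1: {3,5,8,10,12}
'b' @ 2: {1,2,4,6,9,11}  (accept∈set)
'c' @ 3: {3,5,8,10,12}
'c' @ 4: {1,2,4,6,9,13}  (accept∈set)
'a' @ 5: {3,5,7,8,10,12}
'c' @ 6: {1,2,4,6,9,13}  (accept∈set)
'd' @ 7: {3,5,8,10,12}
'c' @ 8: {1,2,4,6,9,13}  (accept∈set)
'd' @ 9: {3,5,8,10,12}
'c' @ 10: {1,2,4,6,9,13}  (accept∈set)
after full input: {1,2,4,6,9,13}  (accept=1 in)

Answer: ACCEPT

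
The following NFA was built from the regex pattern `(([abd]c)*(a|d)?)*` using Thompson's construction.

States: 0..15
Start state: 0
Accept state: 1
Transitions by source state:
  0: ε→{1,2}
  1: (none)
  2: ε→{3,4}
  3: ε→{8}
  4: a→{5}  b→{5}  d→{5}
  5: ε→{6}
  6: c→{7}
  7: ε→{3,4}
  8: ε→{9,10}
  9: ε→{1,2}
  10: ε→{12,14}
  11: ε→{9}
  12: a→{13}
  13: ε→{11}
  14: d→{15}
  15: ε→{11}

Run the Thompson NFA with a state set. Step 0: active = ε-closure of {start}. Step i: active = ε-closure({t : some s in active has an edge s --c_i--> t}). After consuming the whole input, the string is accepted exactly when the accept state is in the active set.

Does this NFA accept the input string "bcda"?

Answer: ACCEPT

Trace:
start: ε-closure({0}) = {0,1,2,3,4,8,9,10,12,14}
'b' @ 1: {5,6}
'c' @ 2: {1,2,3,4,7,8,9,10,12,14}  (accept∈set)
'd' @ 3: {1,2,3,4,5,6,8,9,10,11,12,14,15}  (accept∈set)
'a' @ 4: {1,2,3,4,5,6,8,9,10,11,12,13,14}  (accept∈set)
end set {1,2,3,4,5,6,8,9,10,11,12,13,14} — state 1 in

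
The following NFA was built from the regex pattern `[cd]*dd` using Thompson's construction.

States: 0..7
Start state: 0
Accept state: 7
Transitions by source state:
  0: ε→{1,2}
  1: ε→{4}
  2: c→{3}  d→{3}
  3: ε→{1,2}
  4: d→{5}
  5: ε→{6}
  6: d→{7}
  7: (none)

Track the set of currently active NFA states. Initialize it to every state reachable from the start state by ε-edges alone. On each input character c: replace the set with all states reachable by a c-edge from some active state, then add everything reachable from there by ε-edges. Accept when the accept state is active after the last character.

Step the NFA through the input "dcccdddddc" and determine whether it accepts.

Answer: REJECT

Trace:
initial (ε-close {0}): {0,1,2,4}
'd' @ 1: {1,2,3,4,5,6}
'c' @ 2: {1,2,3,4}
'c' @ 3: {1,2,3,4}
'c' @ 4: {1,2,3,4}
'd' @ 5: {1,2,3,4,5,6}
'd' @ 6: {1,2,3,4,5,6,7}  [accepting]
'd' @ 7: {1,2,3,4,5,6,7}  [accepting]
'd' @ 8: {1,2,3,4,5,6,7}  [accepting]
'd' @ 9: {1,2,3,4,5,6,7}  [accepting]
'c' @ 10: {1,2,3,4}
after full input: {1,2,3,4}  (accept=7 not in)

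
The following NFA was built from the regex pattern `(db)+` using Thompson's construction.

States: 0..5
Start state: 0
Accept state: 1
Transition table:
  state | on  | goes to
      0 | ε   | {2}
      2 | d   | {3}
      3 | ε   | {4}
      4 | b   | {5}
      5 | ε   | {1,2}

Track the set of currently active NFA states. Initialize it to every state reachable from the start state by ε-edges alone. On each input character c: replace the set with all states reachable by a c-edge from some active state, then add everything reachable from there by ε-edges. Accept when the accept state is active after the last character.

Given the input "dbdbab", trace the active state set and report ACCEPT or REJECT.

Answer: REJECT

Trace:
initial (ε-close {0}): {0,2}
'd' @ 1: {3,4}
'b' @ 2: {1,2,5}  ✓accept
'd' @ 3: {3,4}
'b' @ 4: {1,2,5}  ✓accept
'a' @ 5: {}  — dead — no transitions
rest 'b' ignored (set empty)
end set {} — state 1 not in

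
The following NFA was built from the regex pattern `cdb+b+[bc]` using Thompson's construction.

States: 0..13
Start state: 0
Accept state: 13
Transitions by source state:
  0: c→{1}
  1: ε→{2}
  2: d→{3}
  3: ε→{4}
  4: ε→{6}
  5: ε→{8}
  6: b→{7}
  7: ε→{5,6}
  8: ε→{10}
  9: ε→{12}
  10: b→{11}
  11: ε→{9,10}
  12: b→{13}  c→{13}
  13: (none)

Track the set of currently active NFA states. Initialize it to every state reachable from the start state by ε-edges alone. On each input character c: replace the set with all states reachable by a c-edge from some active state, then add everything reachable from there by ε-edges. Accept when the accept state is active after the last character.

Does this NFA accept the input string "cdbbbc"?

Answer: ACCEPT

Trace:
S₀ = ε-closure({0}) = {0}
'c' @ 1: {1,2}
'd' @ 2: {3,4,6}
'b' @ 3: {5,6,7,8,10}
'b' @ 4: {5,6,7,8,9,10,11,12}
'b' @ 5: {5,6,7,8,9,10,11,12,13}  (accept∈set)
'c' @ 6: {13}  (accept∈set)
final: {13}; accept 13 in set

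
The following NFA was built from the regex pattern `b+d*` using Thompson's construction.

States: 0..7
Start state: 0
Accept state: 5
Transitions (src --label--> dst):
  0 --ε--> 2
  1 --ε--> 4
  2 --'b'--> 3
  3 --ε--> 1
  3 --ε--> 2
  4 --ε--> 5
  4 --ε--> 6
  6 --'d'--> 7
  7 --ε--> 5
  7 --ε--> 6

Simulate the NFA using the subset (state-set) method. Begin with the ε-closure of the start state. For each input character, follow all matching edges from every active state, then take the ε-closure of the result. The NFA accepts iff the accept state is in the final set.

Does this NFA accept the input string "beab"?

initial (ε-close {0}): {0,2}
'b' @ 1: {1,2,3,4,5,6}  (accept∈set)
'e' @ 2: {}  — state set empty
rest 'ab' ignored (set empty)
end set {} — state 5 not in

Answer: REJECT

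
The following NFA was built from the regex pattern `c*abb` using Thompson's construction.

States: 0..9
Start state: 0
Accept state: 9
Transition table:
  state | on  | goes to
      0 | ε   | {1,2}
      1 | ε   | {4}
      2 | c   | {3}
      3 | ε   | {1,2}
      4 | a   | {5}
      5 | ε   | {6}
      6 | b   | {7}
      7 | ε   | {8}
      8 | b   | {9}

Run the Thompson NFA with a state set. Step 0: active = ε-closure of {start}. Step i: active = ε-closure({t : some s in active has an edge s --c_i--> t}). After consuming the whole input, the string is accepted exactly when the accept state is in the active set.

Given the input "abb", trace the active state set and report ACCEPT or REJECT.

Answer: ACCEPT

Steps:
start: ε-closure({0}) = {0,1,2,4}
'a' @ 1: {5,6}
'b' @ 2: {7,8}
'b' @ 3: {9}  [accepting]
final: {9}; accept 9 in set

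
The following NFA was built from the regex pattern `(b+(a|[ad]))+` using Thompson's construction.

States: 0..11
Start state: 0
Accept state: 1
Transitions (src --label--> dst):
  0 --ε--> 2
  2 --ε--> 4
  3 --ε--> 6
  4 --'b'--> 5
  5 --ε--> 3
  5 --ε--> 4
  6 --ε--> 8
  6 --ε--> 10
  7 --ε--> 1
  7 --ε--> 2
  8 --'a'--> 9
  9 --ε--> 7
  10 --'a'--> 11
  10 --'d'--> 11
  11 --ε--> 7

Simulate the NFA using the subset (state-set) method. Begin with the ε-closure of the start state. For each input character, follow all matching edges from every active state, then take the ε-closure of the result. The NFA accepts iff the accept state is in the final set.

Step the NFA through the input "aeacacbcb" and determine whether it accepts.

initial (ε-close {0}): {0,2,4}
'a' @ 1: {}  — state set empty
rest 'eacacbcb' ignored (set empty)
after full input: {}  (accept=1 not in)

Answer: REJECT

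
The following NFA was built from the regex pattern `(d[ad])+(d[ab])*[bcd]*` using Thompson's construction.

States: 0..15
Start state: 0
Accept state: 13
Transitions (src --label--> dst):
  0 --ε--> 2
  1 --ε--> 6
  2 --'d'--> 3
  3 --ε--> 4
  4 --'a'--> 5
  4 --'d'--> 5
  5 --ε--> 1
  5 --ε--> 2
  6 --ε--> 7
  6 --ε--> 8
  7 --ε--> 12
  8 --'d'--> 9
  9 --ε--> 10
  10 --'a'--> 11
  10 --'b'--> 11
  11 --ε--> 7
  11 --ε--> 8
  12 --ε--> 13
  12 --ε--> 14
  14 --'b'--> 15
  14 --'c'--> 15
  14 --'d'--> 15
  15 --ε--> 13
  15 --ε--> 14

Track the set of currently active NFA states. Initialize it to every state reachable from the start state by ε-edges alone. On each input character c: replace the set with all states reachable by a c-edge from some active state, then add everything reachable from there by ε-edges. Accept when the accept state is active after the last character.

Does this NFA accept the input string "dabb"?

Answer: ACCEPT

Derivation:
S₀ = ε-closure({0}) = {0,2}
'd' @ 1: {3,4}
'a' @ 2: {1,2,5,6,7,8,12,13,14}  [accepting]
'b' @ 3: {13,14,15}  [accepting]
'b' @ 4: {13,14,15}  [accepting]
after full input: {13,14,15}  (accept=13 in)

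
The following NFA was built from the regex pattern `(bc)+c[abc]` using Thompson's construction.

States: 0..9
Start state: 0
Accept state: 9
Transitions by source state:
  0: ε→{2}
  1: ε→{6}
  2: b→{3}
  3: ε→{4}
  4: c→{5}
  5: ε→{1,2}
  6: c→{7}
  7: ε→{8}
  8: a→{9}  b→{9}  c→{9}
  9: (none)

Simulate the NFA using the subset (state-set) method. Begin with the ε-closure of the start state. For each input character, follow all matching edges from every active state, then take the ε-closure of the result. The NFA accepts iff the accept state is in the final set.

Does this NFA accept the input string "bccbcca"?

start: ε-closure({0}) = {0,2}
'b' @ 1: {3,4}
'c' @ 2: {1,2,5,6}
'c' @ 3: {7,8}
'b' @ 4: {9}  (accept∈set)
'c' @ 5: {}  — dead — no transitions
rest 'ca' ignored (set empty)
after full input: {}  (accept=9 not in)

Answer: REJECT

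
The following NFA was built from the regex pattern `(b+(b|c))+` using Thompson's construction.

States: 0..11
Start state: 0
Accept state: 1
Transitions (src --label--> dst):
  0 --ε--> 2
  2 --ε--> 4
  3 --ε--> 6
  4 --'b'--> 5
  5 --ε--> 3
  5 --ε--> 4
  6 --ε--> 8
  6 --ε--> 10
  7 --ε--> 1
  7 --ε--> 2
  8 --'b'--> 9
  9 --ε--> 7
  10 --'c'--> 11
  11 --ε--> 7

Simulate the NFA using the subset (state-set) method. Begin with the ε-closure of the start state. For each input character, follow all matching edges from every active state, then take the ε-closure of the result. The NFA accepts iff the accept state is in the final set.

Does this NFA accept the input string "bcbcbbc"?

start: ε-closure({0}) = {0,2,4}
'b' @ 1: {3,4,5,6,8,10}
'c' @ 2: {1,2,4,7,11}  [accepting]
'b' @ 3: {3,4,5,6,8,10}
'c' @ 4: {1,2,4,7,11}  [accepting]
'b' @ 5: {3,4,5,6,8,10}
'b' @ 6: {1,2,3,4,5,6,7,8,9,10}  [accepting]
'c' @ 7: {1,2,4,7,11}  [accepting]
after full input: {1,2,4,7,11}  (accept=1 in)

Answer: ACCEPT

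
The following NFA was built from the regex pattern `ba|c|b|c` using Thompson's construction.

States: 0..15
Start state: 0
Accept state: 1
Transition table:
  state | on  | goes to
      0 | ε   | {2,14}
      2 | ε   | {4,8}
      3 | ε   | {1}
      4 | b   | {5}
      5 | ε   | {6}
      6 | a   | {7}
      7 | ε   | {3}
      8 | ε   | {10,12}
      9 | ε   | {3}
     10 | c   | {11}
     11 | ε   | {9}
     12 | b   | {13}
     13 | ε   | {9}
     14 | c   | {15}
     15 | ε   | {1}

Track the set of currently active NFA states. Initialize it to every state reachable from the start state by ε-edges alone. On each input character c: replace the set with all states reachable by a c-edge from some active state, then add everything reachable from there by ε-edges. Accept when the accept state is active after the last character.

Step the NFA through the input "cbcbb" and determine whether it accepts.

initial (ε-close {0}): {0,2,4,8,10,12,14}
'c' @ 1: {1,3,9,11,15}  ✓accept
'b' @ 2: {}  — no active states
rest 'cbb' ignored (set empty)
final: {}; accept 1 not in set

Answer: REJECT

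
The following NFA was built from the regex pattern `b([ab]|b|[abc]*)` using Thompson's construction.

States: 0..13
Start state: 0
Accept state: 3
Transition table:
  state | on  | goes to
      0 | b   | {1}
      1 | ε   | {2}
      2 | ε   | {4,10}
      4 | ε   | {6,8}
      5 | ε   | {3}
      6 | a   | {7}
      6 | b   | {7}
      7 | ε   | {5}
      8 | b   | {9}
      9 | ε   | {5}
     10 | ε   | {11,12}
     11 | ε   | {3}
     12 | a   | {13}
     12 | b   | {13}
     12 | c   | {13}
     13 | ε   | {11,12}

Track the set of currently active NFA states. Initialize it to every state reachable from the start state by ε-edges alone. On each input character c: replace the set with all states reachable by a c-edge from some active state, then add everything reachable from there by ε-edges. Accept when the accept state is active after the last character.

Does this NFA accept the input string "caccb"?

Answer: REJECT

Derivation:
initial (ε-close {0}): {0}
'c' @ 1: {}  — no active states
rest 'accb' ignored (set empty)
after full input: {}  (accept=3 not in)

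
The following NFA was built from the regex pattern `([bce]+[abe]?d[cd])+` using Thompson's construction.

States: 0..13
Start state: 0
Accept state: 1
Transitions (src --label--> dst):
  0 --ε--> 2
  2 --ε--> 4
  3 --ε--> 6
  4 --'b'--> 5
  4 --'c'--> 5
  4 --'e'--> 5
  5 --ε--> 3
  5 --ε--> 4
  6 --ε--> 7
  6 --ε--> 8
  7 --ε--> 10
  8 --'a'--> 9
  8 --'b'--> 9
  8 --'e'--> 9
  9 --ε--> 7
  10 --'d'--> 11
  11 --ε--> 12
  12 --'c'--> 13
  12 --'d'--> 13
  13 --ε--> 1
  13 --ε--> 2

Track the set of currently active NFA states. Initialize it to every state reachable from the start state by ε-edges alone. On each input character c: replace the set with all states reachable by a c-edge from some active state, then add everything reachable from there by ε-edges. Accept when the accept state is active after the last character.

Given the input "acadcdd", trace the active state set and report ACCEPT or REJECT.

Answer: REJECT

Derivation:
initial (ε-close {0}): {0,2,4}
'a' @ 1: {}  — no active states
rest 'cadcdd' ignored (set empty)
after full input: {}  (accept=1 not in)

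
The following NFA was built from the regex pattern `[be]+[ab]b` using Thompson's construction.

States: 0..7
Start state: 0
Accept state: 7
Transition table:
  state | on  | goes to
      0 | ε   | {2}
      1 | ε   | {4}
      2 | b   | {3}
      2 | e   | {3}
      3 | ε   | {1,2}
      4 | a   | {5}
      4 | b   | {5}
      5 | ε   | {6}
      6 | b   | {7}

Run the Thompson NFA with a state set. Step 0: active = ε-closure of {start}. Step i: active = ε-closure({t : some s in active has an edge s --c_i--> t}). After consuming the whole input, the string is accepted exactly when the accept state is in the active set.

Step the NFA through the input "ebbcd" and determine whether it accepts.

Answer: REJECT

Derivation:
initial (ε-close {0}): {0,2}
'e' @ 1: {1,2,3,4}
'b' @ 2: {1,2,3,4,5,6}
'b' @ 3: {1,2,3,4,5,6,7}  ✓accept
'c' @ 4: {}  — no active states
rest 'd' ignored (set empty)
final: {}; accept 7 not in set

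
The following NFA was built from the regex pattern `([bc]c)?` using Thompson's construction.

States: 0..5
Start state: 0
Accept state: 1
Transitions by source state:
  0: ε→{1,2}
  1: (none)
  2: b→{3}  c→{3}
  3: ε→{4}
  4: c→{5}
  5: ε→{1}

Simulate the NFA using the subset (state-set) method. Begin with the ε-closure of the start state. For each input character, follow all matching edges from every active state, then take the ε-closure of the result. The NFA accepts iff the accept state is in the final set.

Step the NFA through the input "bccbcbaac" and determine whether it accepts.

Answer: REJECT

Trace:
S₀ = ε-closure({0}) = {0,1,2}
'b' @ 1: {3,4}
'c' @ 2: {1,5}  ✓accept
'c' @ 3: {}  — state set empty
rest 'bcbaac' ignored (set empty)
end set {} — state 1 not in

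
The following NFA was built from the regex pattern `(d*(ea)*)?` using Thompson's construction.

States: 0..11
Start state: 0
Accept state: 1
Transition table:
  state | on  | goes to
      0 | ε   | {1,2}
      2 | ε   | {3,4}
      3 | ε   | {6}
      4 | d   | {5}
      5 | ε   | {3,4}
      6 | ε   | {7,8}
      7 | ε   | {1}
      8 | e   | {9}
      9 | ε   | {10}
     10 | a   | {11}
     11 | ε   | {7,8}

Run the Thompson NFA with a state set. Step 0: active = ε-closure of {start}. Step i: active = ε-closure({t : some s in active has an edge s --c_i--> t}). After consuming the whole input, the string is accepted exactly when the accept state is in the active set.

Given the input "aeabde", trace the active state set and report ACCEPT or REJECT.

Answer: REJECT

Steps:
initial (ε-close {0}): {0,1,2,3,4,6,7,8}
'a' @ 1: {}  — state set empty
rest 'eabde' ignored (set empty)
after full input: {}  (accept=1 not in)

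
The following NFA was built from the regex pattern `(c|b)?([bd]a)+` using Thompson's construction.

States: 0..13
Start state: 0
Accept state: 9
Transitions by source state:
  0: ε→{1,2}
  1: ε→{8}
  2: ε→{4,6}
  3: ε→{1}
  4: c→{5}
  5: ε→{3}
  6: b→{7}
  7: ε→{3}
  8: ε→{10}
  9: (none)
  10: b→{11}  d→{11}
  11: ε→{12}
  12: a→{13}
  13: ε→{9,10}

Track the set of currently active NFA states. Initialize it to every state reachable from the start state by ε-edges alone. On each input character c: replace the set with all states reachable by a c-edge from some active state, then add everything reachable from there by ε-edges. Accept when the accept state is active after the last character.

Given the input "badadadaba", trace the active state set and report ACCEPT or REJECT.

Answer: ACCEPT

Trace:
initial (ε-close {0}): {0,1,2,4,6,8,10}
'b' @ 1: {1,3,7,8,10,11,12}
'a' @ 2: {9,10,13}  ✓accept
'd' @ 3: {11,12}
'a' @ 4: {9,10,13}  ✓accept
'd' @ 5: {11,12}
'a' @ 6: {9,10,13}  ✓accept
'd' @ 7: {11,12}
'a' @ 8: {9,10,13}  ✓accept
'b' @ 9: {11,12}
'a' @ 10: {9,10,13}  ✓accept
final: {9,10,13}; accept 9 in set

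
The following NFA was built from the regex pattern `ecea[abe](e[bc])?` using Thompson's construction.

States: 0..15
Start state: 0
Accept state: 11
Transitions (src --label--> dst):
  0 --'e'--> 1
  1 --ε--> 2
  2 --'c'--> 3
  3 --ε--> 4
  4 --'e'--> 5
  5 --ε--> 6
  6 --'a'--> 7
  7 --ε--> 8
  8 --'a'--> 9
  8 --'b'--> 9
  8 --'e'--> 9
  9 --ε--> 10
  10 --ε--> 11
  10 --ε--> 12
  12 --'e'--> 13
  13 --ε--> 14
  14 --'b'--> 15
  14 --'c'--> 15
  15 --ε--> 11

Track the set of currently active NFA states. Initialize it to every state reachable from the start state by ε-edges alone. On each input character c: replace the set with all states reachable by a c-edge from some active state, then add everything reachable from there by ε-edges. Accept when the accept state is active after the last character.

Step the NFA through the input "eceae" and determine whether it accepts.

Answer: ACCEPT

Steps:
S₀ = ε-closure({0}) = {0}
'e' @ 1: {1,2}
'c' @ 2: {3,4}
'e' @ 3: {5,6}
'a' @ 4: {7,8}
'e' @ 5: {9,10,11,12}  [accepting]
after full input: {9,10,11,12}  (accept=11 in)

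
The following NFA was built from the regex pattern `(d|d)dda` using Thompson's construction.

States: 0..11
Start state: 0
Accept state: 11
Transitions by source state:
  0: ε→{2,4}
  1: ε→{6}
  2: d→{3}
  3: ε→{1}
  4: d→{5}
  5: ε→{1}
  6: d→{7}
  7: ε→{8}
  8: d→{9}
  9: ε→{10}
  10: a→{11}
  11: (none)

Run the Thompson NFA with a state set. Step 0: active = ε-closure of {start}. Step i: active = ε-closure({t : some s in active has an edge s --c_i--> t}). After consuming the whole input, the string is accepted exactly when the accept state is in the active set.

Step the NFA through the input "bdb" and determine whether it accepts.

initial (ε-close {0}): {0,2,4}
'b' @ 1: {}  — state set empty
rest 'db' ignored (set empty)
end set {} — state 11 not in

Answer: REJECT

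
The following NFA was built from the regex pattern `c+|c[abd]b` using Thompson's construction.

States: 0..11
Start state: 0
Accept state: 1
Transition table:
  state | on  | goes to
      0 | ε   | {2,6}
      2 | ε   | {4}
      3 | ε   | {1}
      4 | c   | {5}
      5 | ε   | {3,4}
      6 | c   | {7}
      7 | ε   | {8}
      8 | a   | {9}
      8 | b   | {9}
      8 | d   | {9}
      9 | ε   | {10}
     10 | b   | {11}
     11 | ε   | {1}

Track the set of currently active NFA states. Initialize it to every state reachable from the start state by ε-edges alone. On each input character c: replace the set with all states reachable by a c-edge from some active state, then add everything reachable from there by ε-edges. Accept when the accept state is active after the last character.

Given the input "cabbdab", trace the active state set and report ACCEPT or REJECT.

initial (ε-close {0}): {0,2,4,6}
'c' @ 1: {1,3,4,5,7,8}  (accept∈set)
'a' @ 2: {9,10}
'b' @ 3: {1,11}  (accept∈set)
'b' @ 4: {}  — no active states
rest 'dab' ignored (set empty)
final: {}; accept 1 not in set

Answer: REJECT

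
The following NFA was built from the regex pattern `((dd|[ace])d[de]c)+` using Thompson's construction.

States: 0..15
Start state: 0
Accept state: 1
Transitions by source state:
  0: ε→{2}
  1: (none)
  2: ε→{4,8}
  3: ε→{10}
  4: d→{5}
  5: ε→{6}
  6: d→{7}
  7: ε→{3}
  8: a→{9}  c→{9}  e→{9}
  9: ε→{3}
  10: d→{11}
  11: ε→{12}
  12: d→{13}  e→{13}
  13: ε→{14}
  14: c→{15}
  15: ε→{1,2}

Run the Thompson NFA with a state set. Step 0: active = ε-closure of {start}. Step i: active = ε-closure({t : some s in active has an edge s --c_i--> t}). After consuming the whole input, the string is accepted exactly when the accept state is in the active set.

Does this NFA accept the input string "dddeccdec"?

Answer: ACCEPT

Steps:
start: ε-closure({0}) = {0,2,4,8}
'd' @ 1: {5,6}
'd' @ 2: {3,7,10}
'd' @ 3: {11,12}
'e' @ 4: {13,14}
'c' @ 5: {1,2,4,8,15}  [accepting]
'c' @ 6: {3,9,10}
'd' @ 7: {11,12}
'e' @ 8: {13,14}
'c' @ 9: {1,2,4,8,15}  [accepting]
after full input: {1,2,4,8,15}  (accept=1 in)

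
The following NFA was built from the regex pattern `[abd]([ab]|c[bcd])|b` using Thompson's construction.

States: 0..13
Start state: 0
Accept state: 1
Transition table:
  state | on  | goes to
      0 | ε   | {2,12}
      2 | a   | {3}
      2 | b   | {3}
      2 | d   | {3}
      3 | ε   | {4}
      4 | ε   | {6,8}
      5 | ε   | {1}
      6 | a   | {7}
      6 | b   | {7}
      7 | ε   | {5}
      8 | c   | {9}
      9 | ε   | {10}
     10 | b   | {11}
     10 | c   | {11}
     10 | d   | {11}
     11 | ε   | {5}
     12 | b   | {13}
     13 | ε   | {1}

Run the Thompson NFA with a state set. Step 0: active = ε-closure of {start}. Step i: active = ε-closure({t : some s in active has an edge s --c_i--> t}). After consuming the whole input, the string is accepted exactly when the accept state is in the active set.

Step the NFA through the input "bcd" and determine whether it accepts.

start: ε-closure({0}) = {0,2,12}
'b' @ 1: {1,3,4,6,8,13}  (accept∈set)
'c' @ 2: {9,10}
'd' @ 3: {1,5,11}  (accept∈set)
final: {1,5,11}; accept 1 in set

Answer: ACCEPT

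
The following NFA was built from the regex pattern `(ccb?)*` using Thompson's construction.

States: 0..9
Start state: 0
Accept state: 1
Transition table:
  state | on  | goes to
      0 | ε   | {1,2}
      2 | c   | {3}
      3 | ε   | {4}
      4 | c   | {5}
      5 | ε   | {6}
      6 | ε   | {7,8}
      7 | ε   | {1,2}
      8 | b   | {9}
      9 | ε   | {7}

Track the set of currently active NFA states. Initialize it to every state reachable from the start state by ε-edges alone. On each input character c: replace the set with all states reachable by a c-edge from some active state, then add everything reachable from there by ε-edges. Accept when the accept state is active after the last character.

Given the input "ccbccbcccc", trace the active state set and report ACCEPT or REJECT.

Answer: ACCEPT

Trace:
initial (ε-close {0}): {0,1,2}
'c' @ 1: {3,4}
'c' @ 2: {1,2,5,6,7,8}  (accept∈set)
'b' @ 3: {1,2,7,9}  (accept∈set)
'c' @ 4: {3,4}
'c' @ 5: {1,2,5,6,7,8}  (accept∈set)
'b' @ 6: {1,2,7,9}  (accept∈set)
'c' @ 7: {3,4}
'c' @ 8: {1,2,5,6,7,8}  (accept∈set)
'c' @ 9: {3,4}
'c' @ 10: {1,2,5,6,7,8}  (accept∈set)
after full input: {1,2,5,6,7,8}  (accept=1 in)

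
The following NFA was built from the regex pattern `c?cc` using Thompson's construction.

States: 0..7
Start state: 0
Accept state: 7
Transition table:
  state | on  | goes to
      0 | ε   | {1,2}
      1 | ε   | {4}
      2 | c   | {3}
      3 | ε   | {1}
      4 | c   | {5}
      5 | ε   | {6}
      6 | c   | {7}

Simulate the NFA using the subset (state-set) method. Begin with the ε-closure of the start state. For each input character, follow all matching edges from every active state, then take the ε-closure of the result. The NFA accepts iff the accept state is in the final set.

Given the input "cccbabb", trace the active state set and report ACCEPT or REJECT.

S₀ = ε-closure({0}) = {0,1,2,4}
'c' @ 1: {1,3,4,5,6}
'c' @ 2: {5,6,7}  (accept∈set)
'c' @ 3: {7}  (accept∈set)
'b' @ 4: {}  — state set empty
rest 'abb' ignored (set empty)
final: {}; accept 7 not in set

Answer: REJECT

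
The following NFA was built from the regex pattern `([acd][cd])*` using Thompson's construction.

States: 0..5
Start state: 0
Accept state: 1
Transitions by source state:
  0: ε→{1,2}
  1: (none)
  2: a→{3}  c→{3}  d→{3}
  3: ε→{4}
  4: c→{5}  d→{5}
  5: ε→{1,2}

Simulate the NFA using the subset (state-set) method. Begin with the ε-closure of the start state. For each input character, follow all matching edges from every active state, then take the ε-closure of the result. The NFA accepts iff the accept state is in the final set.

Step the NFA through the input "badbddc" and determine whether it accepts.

Answer: REJECT

Trace:
S₀ = ε-closure({0}) = {0,1,2}
'b' @ 1: {}  — state set empty
rest 'adbddc' ignored (set empty)
end set {} — state 1 not in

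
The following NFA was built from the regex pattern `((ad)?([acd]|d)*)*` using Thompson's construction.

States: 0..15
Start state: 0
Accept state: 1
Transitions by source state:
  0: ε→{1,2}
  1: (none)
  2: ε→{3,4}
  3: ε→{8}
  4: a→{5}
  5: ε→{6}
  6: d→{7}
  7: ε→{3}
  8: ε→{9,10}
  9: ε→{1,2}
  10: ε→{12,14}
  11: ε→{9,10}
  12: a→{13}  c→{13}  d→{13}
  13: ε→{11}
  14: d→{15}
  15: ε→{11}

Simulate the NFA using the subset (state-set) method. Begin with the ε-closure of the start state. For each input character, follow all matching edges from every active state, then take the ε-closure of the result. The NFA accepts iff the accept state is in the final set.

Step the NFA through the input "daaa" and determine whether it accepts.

Answer: ACCEPT

Trace:
start: ε-closure({0}) = {0,1,2,3,4,8,9,10,12,14}
'd' @ 1: {1,2,3,4,8,9,10,11,12,13,14,15}  ✓accept
'a' @ 2: {1,2,3,4,5,6,8,9,10,11,12,13,14}  ✓accept
'a' @ 3: {1,2,3,4,5,6,8,9,10,11,12,13,14}  ✓accept
'a' @ 4: {1,2,3,4,5,6,8,9,10,11,12,13,14}  ✓accept
end set {1,2,3,4,5,6,8,9,10,11,12,13,14} — state 1 in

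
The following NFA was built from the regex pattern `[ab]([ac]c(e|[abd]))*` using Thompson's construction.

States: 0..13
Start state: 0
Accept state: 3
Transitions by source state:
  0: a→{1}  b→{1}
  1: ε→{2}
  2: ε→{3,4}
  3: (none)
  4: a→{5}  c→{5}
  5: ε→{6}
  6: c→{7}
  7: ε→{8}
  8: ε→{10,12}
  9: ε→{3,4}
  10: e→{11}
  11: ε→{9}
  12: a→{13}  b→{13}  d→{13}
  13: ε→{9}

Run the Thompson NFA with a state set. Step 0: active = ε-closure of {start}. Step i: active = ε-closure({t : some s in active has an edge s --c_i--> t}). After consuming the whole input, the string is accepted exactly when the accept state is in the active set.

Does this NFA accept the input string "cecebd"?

S₀ = ε-closure({0}) = {0}
'c' @ 1: {}  — no active states
rest 'ecebd' ignored (set empty)
after full input: {}  (accept=3 not in)

Answer: REJECT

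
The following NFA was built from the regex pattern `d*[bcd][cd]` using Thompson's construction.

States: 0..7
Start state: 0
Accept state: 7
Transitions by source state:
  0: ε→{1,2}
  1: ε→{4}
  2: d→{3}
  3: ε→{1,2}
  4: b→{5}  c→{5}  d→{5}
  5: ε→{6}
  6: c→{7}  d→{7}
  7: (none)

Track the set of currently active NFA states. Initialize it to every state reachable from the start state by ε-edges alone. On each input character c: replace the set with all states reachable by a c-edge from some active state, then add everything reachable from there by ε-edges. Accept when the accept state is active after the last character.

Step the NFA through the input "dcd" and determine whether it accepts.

S₀ = ε-closure({0}) = {0,1,2,4}
'd' @ 1: {1,2,3,4,5,6}
'c' @ 2: {5,6,7}  (accept∈set)
'd' @ 3: {7}  (accept∈set)
after full input: {7}  (accept=7 in)

Answer: ACCEPT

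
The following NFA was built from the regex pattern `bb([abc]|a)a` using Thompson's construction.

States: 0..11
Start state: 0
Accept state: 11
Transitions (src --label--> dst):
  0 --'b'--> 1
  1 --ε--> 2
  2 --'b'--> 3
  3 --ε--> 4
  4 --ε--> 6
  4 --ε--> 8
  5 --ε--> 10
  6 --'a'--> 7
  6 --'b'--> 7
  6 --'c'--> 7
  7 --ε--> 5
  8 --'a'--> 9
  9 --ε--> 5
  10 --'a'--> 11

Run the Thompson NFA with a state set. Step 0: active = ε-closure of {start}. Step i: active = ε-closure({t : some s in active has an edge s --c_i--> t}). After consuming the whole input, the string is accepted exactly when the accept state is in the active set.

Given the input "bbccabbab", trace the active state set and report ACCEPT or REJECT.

start: ε-closure({0}) = {0}
'b' @ 1: {1,2}
'b' @ 2: {3,4,6,8}
'c' @ 3: {5,7,10}
'c' @ 4: {}  — no active states
rest 'abbab' ignored (set empty)
end set {} — state 11 not in

Answer: REJECT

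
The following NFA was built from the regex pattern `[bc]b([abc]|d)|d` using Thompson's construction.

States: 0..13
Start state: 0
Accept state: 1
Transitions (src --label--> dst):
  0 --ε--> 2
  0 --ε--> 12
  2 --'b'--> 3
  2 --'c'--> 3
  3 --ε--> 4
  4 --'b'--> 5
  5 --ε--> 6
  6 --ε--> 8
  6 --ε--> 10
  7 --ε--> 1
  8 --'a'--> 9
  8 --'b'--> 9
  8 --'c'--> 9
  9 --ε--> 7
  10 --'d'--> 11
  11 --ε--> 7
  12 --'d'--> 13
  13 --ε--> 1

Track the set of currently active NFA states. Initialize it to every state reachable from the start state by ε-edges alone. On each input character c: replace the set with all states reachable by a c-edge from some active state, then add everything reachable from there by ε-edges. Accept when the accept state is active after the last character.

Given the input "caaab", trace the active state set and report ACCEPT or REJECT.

initial (ε-close {0}): {0,2,12}
'c' @ 1: {3,4}
'a' @ 2: {}  — state set empty
rest 'aab' ignored (set empty)
end set {} — state 1 not in

Answer: REJECT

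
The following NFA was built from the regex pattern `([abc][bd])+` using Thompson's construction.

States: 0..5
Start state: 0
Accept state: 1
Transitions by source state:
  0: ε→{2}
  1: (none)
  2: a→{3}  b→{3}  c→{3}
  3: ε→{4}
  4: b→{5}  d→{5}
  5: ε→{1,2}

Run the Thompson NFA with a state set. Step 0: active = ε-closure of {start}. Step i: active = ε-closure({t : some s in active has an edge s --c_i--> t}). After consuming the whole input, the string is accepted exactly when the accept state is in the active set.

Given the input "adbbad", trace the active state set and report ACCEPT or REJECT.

Answer: ACCEPT

Derivation:
start: ε-closure({0}) = {0,2}
'a' @ 1: {3,4}
'd' @ 2: {1,2,5}  ✓accept
'b' @ 3: {3,4}
'b' @ 4: {1,2,5}  ✓accept
'a' @ 5: {3,4}
'd' @ 6: {1,2,5}  ✓accept
final: {1,2,5}; accept 1 in set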